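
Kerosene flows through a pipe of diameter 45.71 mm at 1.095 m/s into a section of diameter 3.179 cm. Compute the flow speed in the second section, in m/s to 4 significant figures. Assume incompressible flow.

Mass conservation (A₁v₁ = A₂v₂) gives v₂ = 1.095 × 16.41/7.937 = 2.264 m/s.

v₂ ≈ 2.264 m/s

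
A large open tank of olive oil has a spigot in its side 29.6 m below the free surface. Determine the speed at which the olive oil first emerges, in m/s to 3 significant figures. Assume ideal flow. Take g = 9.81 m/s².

v = 24.1 m/s

The surface is effectively still and both ends are open, so ½v² = gh and v = √(2·9.81·29.6) = 24.1 m/s.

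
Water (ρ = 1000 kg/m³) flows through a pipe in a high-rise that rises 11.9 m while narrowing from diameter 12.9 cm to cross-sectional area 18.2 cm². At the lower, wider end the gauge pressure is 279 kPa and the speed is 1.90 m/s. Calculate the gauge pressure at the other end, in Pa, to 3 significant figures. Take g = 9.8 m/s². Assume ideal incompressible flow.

The volume flow rate is constant, so v₂ = (A₁/A₂)v₁ = (131/18.2)·1.90 = 13.6 m/s.
Energy conservation along the streamline gives P₂ = P₁ − ½ρ(v₂² − v₁²) − ρg(h₂ − h₁).
P₂ = 279000 + ½·1000·(1.90² − 13.6²) − 1000·9.8·(+11.9) = 279000 + (-91300) − (117000) = 71100 Pa.

P₂ ≈ 71100 Pa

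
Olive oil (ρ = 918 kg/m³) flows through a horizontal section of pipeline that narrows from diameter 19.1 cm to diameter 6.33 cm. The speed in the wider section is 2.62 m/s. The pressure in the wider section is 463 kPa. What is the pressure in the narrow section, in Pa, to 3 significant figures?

P₂ ≈ 205000 Pa

Continuity gives A₁v₁ = A₂v₂, so v₂ = (287 cm²)/(31.5 cm²) × 2.62 m/s = 23.9 m/s.
With no height change, Bernoulli's equation is P₁ + ½ρv₁² = P₂ + ½ρv₂².
P₂ = P₁ − ½ρ(v₂² − v₁²) = 463000 − ½·918·(23.9² − 2.62²) = 463000 − 258000 = 205000 Pa.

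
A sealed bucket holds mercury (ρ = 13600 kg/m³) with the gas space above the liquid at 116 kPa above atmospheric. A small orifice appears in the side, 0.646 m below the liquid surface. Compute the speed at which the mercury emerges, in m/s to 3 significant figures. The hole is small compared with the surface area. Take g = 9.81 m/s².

v = 5.45 m/s

Take point 1 at the surface (v₁ ≈ 0) and point 2 at the hole (at atmospheric pressure). Bernoulli: P₁ + ρg h = P_atm + ½ρv₂².
With P₁ − P_atm = 116000 Pa, v₂ = √(2gh + 2ΔP/ρ) = √(2·9.81·0.646 + 2·116000/13600) = 5.45 m/s.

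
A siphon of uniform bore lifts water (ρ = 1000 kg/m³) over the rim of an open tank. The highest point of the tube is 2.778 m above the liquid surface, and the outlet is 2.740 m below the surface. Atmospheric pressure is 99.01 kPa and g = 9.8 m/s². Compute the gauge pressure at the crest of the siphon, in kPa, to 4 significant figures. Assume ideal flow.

P_gauge ≈ -54.08 kPa

The outlet speed comes from Torricelli: v = √(2g·2.740) = 7.328 m/s.
With constant cross-section the crest speed equals v; applying Bernoulli from the surface up to the crest, P_top = P_atm − ½ρv² − ρg·h_top.
P_top = 99010 − ½·1000·7.328² − 1000·9.8·2.778 = 44930 Pa. So P_gauge = P_top − P_atm = -54080 Pa.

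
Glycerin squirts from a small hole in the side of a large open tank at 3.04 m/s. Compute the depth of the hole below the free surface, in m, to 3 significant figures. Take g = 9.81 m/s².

h = 0.471 m

For a small hole in a large open tank, ½v² = gh, giving h = v²/(2g).
h = 3.04²/(2·9.81) = 9.24/19.62 = 0.471 m.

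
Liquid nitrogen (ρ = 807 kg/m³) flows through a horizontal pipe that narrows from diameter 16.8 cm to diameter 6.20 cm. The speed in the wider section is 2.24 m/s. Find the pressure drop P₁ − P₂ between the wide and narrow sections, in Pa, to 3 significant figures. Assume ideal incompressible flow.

Continuity gives A₁v₁ = A₂v₂, so v₂ = (222 cm²)/(30.2 cm²) × 2.24 m/s = 16.4 m/s.
Along the horizontal streamline, P + ½ρv² is constant.
P₁ − P₂ = ½·807·(16.4² − 2.24²) = ½·807·265 = 107000 Pa.

ΔP = 107000 Pa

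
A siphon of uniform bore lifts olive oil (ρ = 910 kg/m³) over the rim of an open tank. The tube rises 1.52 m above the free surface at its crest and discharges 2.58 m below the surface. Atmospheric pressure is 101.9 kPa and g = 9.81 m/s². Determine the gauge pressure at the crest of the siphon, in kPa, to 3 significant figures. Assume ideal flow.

P_gauge = -36.6 kPa

Bernoulli surface→outlet gives ½v² = g·h_out, so v = √(2·9.81·2.58) = 7.11 m/s.
Continuity keeps v the same throughout the tube; from surface to crest, P_atm + 0 = P_top + ½ρv² + ρg·h_top.
P_top = 101900 − ½·910·7.11² − 910·9.81·1.52 = 65300 Pa. So P_gauge = P_top − P_atm = -36600 Pa.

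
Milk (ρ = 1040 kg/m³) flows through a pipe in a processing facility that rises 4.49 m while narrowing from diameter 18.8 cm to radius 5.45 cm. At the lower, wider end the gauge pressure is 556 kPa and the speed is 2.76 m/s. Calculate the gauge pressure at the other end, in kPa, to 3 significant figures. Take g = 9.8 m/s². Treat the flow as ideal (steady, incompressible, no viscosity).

Mass conservation (A₁v₁ = A₂v₂) gives v₂ = 2.76 × 278/93.3 = 8.21 m/s.
Energy conservation along the streamline gives P₂ = P₁ − ½ρ(v₂² − v₁²) − ρg(h₂ − h₁).
P₂ = 556000 + ½·1040·(2.76² − 8.21²) − 1040·9.8·(+4.49) = 556000 + (-31100) − (45800) = 479000 Pa.

P₂ ≈ 479 kPa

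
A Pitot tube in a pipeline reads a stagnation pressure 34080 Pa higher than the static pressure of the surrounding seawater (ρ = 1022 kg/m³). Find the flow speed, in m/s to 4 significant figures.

Bernoulli between the free stream and the stagnation point: ½ρv² = P_stag − P_static.
v = √(2ΔP/ρ) = √(2·34080/1022) = 8.167 m/s.

v = 8.167 m/s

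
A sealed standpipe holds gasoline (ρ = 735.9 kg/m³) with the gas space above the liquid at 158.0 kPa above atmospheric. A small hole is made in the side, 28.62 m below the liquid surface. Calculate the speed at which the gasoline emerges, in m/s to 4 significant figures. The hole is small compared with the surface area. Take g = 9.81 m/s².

Take point 1 at the surface (v₁ ≈ 0) and point 2 at the hole (at atmospheric pressure). Bernoulli: P₁ + ρg h = P_atm + ½ρv₂².
With P₁ − P_atm = 158000 Pa, v₂ = √(2gh + 2ΔP/ρ) = √(2·9.81·28.62 + 2·158000/735.9) = 31.48 m/s.

v = 31.48 m/s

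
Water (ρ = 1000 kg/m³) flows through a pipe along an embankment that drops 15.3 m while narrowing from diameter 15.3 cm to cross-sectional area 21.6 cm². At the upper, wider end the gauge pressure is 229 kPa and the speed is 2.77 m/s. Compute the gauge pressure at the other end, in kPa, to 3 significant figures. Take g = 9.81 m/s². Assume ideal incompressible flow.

Continuity gives A₁v₁ = A₂v₂, so v₂ = (184 cm²)/(21.6 cm²) × 2.77 m/s = 23.6 m/s.
Bernoulli: P₁ + ½ρv₁² + ρg h₁ = P₂ + ½ρv₂² + ρg h₂, so P₂ = P₁ + ½ρ(v₁² − v₂²) − ρg(h₂ − h₁).
P₂ = 229000 + ½·1000·(2.77² − 23.6²) − 1000·9.81·(−15.3) = 229000 + (-274000) − (-150000) = 105000 Pa.

P₂ ≈ 105 kPa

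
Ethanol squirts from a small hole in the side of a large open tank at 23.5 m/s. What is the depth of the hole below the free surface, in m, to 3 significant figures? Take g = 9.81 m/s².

h ≈ 28.1 m

For a small hole in a large open tank, ½v² = gh, giving h = v²/(2g).
h = 23.5²/(2·9.81) = 552/19.62 = 28.1 m.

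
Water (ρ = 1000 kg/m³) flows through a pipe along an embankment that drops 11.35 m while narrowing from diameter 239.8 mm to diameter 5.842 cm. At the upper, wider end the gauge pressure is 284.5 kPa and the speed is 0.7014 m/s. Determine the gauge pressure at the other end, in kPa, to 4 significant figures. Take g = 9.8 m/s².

The volume flow rate is constant, so v₂ = (A₁/A₂)v₁ = (451.6/26.80)·0.7014 = 11.82 m/s.
Bernoulli: P₁ + ½ρv₁² + ρg h₁ = P₂ + ½ρv₂² + ρg h₂, so P₂ = P₁ + ½ρ(v₁² − v₂²) − ρg(h₂ − h₁).
P₂ = 284500 + ½·1000·(0.7014² − 11.82²) − 1000·9.8·(−11.35) = 284500 + (-69590) − (-111200) = 326100 Pa.

P₂ ≈ 326.1 kPa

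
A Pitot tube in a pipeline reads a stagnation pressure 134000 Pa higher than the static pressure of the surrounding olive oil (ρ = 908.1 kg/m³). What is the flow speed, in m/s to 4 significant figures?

At the stagnation point the flow is brought to rest, so Bernoulli gives P_stag − P_static = ½ρv².
v = √(2ΔP/ρ) = √(2·134000/908.1) = 17.18 m/s.

v = 17.18 m/s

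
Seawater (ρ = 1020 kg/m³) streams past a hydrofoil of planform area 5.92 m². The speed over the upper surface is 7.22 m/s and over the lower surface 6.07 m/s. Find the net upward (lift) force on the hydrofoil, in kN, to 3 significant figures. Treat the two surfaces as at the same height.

From P + ½ρv² = const at equal height, P_low − P_up = ½ρ(v_up² − v_low²).
ΔP = ½·1020·(7.22² − 6.07²) = 7790 Pa.
Lift = ΔP · A = 7790 × 5.92 = 46100 N.

F ≈ 46.1 kN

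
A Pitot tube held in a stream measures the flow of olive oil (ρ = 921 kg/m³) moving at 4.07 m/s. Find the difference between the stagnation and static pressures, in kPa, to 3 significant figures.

7.63 kPa

The dynamic pressure equals the rise in static pressure at the stagnation point: ΔP = ½ρv².
ΔP = ½·921·4.07² = 7630 Pa.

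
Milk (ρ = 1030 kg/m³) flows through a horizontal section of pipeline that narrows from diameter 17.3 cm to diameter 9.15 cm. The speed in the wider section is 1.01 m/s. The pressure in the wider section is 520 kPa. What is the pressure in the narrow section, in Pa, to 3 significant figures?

P₂ = 514000 Pa

The volume flow rate is constant, so v₂ = (A₁/A₂)v₁ = (235/65.8)·1.01 = 3.61 m/s.
Along the horizontal streamline, P + ½ρv² is constant.
P₂ = P₁ − ½ρ(v₂² − v₁²) = 520000 − ½·1030·(3.61² − 1.01²) = 520000 − 6190 = 514000 Pa.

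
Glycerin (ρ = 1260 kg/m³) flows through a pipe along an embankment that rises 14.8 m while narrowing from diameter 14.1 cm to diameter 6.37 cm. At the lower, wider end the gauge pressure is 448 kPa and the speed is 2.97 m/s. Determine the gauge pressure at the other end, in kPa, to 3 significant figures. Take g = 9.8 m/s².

Continuity gives A₁v₁ = A₂v₂, so v₂ = (156 cm²)/(31.9 cm²) × 2.97 m/s = 14.6 m/s.
Bernoulli: P₁ + ½ρv₁² + ρg h₁ = P₂ + ½ρv₂² + ρg h₂, so P₂ = P₁ + ½ρ(v₁² − v₂²) − ρg(h₂ − h₁).
P₂ = 448000 + ½·1260·(2.97² − 14.6²) − 1260·9.8·(+14.8) = 448000 + (-128000) − (183000) = 137000 Pa.

137 kPa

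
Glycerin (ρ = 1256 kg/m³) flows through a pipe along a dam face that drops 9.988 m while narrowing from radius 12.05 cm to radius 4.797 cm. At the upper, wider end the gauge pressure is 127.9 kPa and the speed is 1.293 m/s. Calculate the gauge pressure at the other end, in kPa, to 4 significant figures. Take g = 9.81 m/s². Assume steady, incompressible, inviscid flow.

P₂ = 210.2 kPa

Continuity gives A₁v₁ = A₂v₂, so v₂ = (456.2 cm²)/(72.29 cm²) × 1.293 m/s = 8.159 m/s.
Bernoulli: P₁ + ½ρv₁² + ρg h₁ = P₂ + ½ρv₂² + ρg h₂, so P₂ = P₁ + ½ρ(v₁² − v₂²) − ρg(h₂ − h₁).
P₂ = 127900 + ½·1256·(1.293² − 8.159²) − 1256·9.81·(−9.988) = 127900 + (-40750) − (-123100) = 210200 Pa.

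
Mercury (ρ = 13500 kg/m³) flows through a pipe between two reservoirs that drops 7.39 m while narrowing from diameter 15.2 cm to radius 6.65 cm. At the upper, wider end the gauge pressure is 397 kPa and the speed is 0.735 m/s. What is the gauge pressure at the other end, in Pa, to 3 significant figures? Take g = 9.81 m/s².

P₂ ≈ 1370000 Pa

The volume flow rate is constant, so v₂ = (A₁/A₂)v₁ = (181/139)·0.735 = 0.960 m/s.
Bernoulli: P₁ + ½ρv₁² + ρg h₁ = P₂ + ½ρv₂² + ρg h₂, so P₂ = P₁ + ½ρ(v₁² − v₂²) − ρg(h₂ − h₁).
P₂ = 397000 + ½·13500·(0.735² − 0.960²) − 13500·9.81·(−7.39) = 397000 + (-2570) − (-979000) = 1370000 Pa.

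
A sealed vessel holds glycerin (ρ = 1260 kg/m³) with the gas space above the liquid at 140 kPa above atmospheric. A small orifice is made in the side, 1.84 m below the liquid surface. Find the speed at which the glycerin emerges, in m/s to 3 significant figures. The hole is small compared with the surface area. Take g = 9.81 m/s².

v ≈ 16.1 m/s

Take point 1 at the surface (v₁ ≈ 0) and point 2 at the hole (at atmospheric pressure). Bernoulli: P₁ + ρg h = P_atm + ½ρv₂².
With P₁ − P_atm = 140000 Pa, v₂ = √(2gh + 2ΔP/ρ) = √(2·9.81·1.84 + 2·140000/1260) = 16.1 m/s.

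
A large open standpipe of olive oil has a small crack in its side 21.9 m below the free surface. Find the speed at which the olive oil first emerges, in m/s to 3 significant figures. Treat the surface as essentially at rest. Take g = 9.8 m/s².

With the surface at rest and both surface and jet at atmospheric pressure, Bernoulli gives ρg h = ½ρv², so v = √(2gh) = √(2·9.8·21.9) = 20.7 m/s.

v ≈ 20.7 m/s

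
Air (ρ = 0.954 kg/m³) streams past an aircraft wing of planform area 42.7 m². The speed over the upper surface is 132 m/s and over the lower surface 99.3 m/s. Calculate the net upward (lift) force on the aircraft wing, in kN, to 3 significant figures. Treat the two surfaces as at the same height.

From P + ½ρv² = const at equal height, P_low − P_up = ½ρ(v_up² − v_low²).
ΔP = ½·0.954·(132² − 99.3²) = 3610 Pa.
Lift = ΔP · A = 3610 × 42.7 = 154000 N.

F ≈ 154 kN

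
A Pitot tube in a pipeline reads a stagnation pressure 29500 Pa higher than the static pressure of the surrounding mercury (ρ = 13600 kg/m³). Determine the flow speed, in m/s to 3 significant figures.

At the stagnation point the flow is brought to rest, so Bernoulli gives P_stag − P_static = ½ρv².
v = √(2ΔP/ρ) = √(2·29500/13600) = 2.08 m/s.

2.08 m/s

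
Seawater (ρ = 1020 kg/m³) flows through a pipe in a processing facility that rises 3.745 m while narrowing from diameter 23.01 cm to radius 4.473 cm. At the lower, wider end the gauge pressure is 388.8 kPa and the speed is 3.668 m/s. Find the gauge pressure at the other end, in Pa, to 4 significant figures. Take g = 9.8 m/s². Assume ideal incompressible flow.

P₂ ≈ 57910 Pa

The volume flow rate is constant, so v₂ = (A₁/A₂)v₁ = (415.8/62.86)·3.668 = 24.27 m/s.
Energy conservation along the streamline gives P₂ = P₁ − ½ρ(v₂² − v₁²) − ρg(h₂ − h₁).
P₂ = 388800 + ½·1020·(3.668² − 24.27²) − 1020·9.8·(+3.745) = 388800 + (-293500) − (37440) = 57910 Pa.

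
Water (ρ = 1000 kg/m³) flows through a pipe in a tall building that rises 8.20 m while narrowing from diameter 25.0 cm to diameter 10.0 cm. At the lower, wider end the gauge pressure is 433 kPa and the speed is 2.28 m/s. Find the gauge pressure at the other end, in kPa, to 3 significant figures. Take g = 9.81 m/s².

P₂ ≈ 254 kPa

Continuity gives A₁v₁ = A₂v₂, so v₂ = (491 cm²)/(78.5 cm²) × 2.28 m/s = 14.2 m/s.
Bernoulli: P₁ + ½ρv₁² + ρg h₁ = P₂ + ½ρv₂² + ρg h₂, so P₂ = P₁ + ½ρ(v₁² − v₂²) − ρg(h₂ − h₁).
P₂ = 433000 + ½·1000·(2.28² − 14.2²) − 1000·9.81·(+8.20) = 433000 + (-98900) − (80400) = 254000 Pa.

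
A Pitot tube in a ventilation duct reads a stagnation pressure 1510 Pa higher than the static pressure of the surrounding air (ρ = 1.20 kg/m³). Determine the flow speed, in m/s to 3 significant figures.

Bernoulli between the free stream and the stagnation point: ½ρv² = P_stag − P_static.
v = √(2ΔP/ρ) = √(2·1510/1.20) = 50.2 m/s.

50.2 m/s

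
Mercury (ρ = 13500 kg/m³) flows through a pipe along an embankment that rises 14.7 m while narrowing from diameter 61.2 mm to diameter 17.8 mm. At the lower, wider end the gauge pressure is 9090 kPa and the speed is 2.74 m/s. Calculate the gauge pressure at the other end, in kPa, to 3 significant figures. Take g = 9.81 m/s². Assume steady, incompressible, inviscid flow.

112 kPa

The volume flow rate is constant, so v₂ = (A₁/A₂)v₁ = (29.4/2.49)·2.74 = 32.4 m/s.
Applying Bernoulli between the two ends and solving for P₂: P₂ = P₁ + ½ρ(v₁² − v₂²) − ρgΔh.
P₂ = 9090000 + ½·13500·(2.74² − 32.4²) − 13500·9.81·(+14.7) = 9090000 + (-7030000) − (1950000) = 112000 Pa.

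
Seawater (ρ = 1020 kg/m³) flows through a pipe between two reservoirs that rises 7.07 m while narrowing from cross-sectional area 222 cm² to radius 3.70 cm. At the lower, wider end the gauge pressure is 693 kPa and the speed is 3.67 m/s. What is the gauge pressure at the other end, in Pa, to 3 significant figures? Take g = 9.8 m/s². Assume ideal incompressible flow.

Mass conservation (A₁v₁ = A₂v₂) gives v₂ = 3.67 × 222/43.0 = 18.9 m/s.
Applying Bernoulli between the two ends and solving for P₂: P₂ = P₁ + ½ρ(v₁² − v₂²) − ρgΔh.
P₂ = 693000 + ½·1020·(3.67² − 18.9²) − 1020·9.8·(+7.07) = 693000 + (-176000) − (70700) = 446000 Pa.

P₂ = 446000 Pa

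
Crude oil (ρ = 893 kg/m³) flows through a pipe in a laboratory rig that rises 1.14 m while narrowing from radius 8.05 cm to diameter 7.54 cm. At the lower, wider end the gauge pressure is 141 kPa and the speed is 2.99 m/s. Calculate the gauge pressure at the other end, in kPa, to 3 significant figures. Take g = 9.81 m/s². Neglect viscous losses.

The volume flow rate is constant, so v₂ = (A₁/A₂)v₁ = (204/44.7)·2.99 = 13.6 m/s.
Energy conservation along the streamline gives P₂ = P₁ − ½ρ(v₂² − v₁²) − ρg(h₂ − h₁).
P₂ = 141000 + ½·893·(2.99² − 13.6²) − 893·9.81·(+1.14) = 141000 + (-79000) − (9990) = 52000 Pa.

P₂ ≈ 52.0 kPa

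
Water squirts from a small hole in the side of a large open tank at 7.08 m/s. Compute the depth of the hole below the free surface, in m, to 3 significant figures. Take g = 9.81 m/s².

h ≈ 2.55 m

For a small hole in a large open tank, ½v² = gh, giving h = v²/(2g).
h = 7.08²/(2·9.81) = 50.1/19.62 = 2.55 m.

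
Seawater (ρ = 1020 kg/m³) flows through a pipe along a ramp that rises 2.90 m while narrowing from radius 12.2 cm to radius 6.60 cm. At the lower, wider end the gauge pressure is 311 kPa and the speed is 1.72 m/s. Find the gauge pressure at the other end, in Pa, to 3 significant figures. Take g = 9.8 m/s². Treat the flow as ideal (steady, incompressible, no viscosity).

The volume flow rate is constant, so v₂ = (A₁/A₂)v₁ = (468/137)·1.72 = 5.88 m/s.
Applying Bernoulli between the two ends and solving for P₂: P₂ = P₁ + ½ρ(v₁² − v₂²) − ρgΔh.
P₂ = 311000 + ½·1020·(1.72² − 5.88²) − 1020·9.8·(+2.90) = 311000 + (-16100) − (29000) = 266000 Pa.

P₂ = 266000 Pa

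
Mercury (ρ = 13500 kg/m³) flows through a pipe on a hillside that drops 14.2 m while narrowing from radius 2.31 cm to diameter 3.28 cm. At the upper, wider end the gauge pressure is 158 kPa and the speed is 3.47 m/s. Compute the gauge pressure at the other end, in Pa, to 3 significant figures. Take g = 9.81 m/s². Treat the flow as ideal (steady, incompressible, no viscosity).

P₂ ≈ 1800000 Pa

By continuity, v₂ = v₁·A₁/A₂ = 3.47·(16.8/8.45) = 6.88 m/s.
Applying Bernoulli between the two ends and solving for P₂: P₂ = P₁ + ½ρ(v₁² − v₂²) − ρgΔh.
P₂ = 158000 + ½·13500·(3.47² − 6.88²) − 13500·9.81·(−14.2) = 158000 + (-239000) − (-1880000) = 1800000 Pa.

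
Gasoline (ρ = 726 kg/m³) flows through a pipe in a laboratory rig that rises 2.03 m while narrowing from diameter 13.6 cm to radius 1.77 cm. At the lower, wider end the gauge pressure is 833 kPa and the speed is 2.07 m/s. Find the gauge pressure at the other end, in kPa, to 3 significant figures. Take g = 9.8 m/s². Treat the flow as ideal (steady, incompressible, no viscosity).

481 kPa

Continuity gives A₁v₁ = A₂v₂, so v₂ = (145 cm²)/(9.84 cm²) × 2.07 m/s = 30.6 m/s.
Bernoulli: P₁ + ½ρv₁² + ρg h₁ = P₂ + ½ρv₂² + ρg h₂, so P₂ = P₁ + ½ρ(v₁² − v₂²) − ρg(h₂ − h₁).
P₂ = 833000 + ½·726·(2.07² − 30.6²) − 726·9.8·(+2.03) = 833000 + (-337000) − (14400) = 481000 Pa.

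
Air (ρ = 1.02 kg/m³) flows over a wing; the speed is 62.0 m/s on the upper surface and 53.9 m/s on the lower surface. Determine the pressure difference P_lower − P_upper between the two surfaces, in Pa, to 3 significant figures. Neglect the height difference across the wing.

479 Pa

The pressure is lower where the speed is higher: ΔP = ½ρ(v_up² − v_low²).
ΔP = ½·1.02·(62.0² − 53.9²) = 479 Pa.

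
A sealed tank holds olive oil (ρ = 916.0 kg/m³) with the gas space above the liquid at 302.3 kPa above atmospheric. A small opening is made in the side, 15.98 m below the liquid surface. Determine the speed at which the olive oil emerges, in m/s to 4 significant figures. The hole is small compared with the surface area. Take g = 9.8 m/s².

31.20 m/s

Take point 1 at the surface (v₁ ≈ 0) and point 2 at the hole (at atmospheric pressure). Bernoulli: P₁ + ρg h = P_atm + ½ρv₂².
With P₁ − P_atm = 302300 Pa, v₂ = √(2gh + 2ΔP/ρ) = √(2·9.8·15.98 + 2·302300/916.0) = 31.20 m/s.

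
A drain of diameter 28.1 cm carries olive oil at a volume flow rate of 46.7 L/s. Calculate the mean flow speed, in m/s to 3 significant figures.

v = 0.753 m/s

Q = 46.7 L/s = 0.0467 m³/s.
v = Q/A = 0.0467 / 0.0620 = 0.753 m/s.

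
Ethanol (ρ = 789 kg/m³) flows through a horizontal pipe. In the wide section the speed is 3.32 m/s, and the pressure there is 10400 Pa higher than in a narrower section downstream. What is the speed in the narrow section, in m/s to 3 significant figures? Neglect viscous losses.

Along the level pipe P + ½ρv² is conserved, hence v₂² = v₁² + 2(P₁ − P₂)/ρ.
v₂ = √(3.32² + 2·10400/789) = √(11.0 + 26.4) = 6.11 m/s.

6.11 m/s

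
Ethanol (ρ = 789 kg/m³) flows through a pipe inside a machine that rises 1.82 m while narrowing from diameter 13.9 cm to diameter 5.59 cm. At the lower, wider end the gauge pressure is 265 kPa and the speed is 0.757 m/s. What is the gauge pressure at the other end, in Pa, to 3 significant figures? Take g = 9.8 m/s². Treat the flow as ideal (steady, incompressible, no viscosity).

P₂ ≈ 243000 Pa

Mass conservation (A₁v₁ = A₂v₂) gives v₂ = 0.757 × 152/24.5 = 4.68 m/s.
Energy conservation along the streamline gives P₂ = P₁ − ½ρ(v₂² − v₁²) − ρg(h₂ − h₁).
P₂ = 265000 + ½·789·(0.757² − 4.68²) − 789·9.8·(+1.82) = 265000 + (-8420) − (14100) = 243000 Pa.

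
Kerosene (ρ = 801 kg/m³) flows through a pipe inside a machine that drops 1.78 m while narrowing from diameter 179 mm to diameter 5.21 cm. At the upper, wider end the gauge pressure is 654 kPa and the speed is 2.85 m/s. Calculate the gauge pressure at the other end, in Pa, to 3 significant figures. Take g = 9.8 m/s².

By continuity, v₂ = v₁·A₁/A₂ = 2.85·(252/21.3) = 33.6 m/s.
Applying Bernoulli between the two ends and solving for P₂: P₂ = P₁ + ½ρ(v₁² − v₂²) − ρgΔh.
P₂ = 654000 + ½·801·(2.85² − 33.6²) − 801·9.8·(−1.78) = 654000 + (-450000) − (-14000) = 218000 Pa.

P₂ ≈ 218000 Pa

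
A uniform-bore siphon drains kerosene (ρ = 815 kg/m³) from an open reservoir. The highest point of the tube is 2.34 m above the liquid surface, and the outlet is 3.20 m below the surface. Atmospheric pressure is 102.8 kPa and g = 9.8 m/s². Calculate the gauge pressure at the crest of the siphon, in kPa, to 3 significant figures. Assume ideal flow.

From the surface to the outlet (both open to atmosphere, surface at rest): v = √(2g·h_out) = √(2·9.8·3.20) = 7.92 m/s.
The bore is uniform, so the speed at the crest is the same v. Bernoulli surface→crest: P_atm = P_top + ½ρv² + ρg·h_top.
P_top = 102800 − ½·815·7.92² − 815·9.8·2.34 = 58600 Pa. So P_gauge = P_top − P_atm = -44200 Pa.

-44.2 kPa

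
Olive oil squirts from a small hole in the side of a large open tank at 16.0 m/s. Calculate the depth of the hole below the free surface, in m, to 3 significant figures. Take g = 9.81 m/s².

For a small hole in a large open tank, ½v² = gh, giving h = v²/(2g).
h = 16.0²/(2·9.81) = 256/19.62 = 13.0 m.

h ≈ 13.0 m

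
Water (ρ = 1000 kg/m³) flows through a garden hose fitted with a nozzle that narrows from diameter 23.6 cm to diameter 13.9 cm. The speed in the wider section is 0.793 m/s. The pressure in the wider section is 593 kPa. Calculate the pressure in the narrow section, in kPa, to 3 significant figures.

P₂ ≈ 591 kPa

The volume flow rate is constant, so v₂ = (A₁/A₂)v₁ = (437/152)·0.793 = 2.29 m/s.
Along the horizontal streamline, P + ½ρv² is constant.
P₂ = P₁ − ½ρ(v₂² − v₁²) = 593000 − ½·1000·(2.29² − 0.793²) = 593000 − 2300 = 591000 Pa.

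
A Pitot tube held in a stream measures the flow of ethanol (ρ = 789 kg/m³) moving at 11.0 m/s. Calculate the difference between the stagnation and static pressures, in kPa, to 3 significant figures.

Bernoulli between the free stream and the stagnation point: ½ρv² = P_stag − P_static.
ΔP = ½·789·11.0² = 47700 Pa.

ΔP = 47.7 kPa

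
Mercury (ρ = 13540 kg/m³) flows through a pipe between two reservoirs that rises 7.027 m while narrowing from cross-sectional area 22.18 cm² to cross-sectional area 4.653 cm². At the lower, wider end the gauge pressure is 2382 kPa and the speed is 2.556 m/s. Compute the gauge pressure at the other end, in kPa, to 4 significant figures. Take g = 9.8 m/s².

By continuity, v₂ = v₁·A₁/A₂ = 2.556·(22.18/4.653) = 12.18 m/s.
Energy conservation along the streamline gives P₂ = P₁ − ½ρ(v₂² − v₁²) − ρg(h₂ − h₁).
P₂ = 2382000 + ½·13540·(2.556² − 12.18²) − 13540·9.8·(+7.027) = 2382000 + (-960800) − (932400) = 488800 Pa.

P₂ ≈ 488.8 kPa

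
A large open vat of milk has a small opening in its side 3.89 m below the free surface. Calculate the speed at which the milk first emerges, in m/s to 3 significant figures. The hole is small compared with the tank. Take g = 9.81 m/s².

Torricelli's result v = √(2gh) gives v = √(2·9.81·3.89) = 8.74 m/s.

v ≈ 8.74 m/s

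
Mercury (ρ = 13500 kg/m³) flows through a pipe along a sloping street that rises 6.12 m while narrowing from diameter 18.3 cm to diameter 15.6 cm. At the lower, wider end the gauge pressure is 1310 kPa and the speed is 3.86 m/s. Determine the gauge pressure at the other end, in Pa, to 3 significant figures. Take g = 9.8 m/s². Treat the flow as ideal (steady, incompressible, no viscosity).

410000 Pa

By continuity, v₂ = v₁·A₁/A₂ = 3.86·(263/191) = 5.31 m/s.
Bernoulli: P₁ + ½ρv₁² + ρg h₁ = P₂ + ½ρv₂² + ρg h₂, so P₂ = P₁ + ½ρ(v₁² − v₂²) − ρg(h₂ − h₁).
P₂ = 1310000 + ½·13500·(3.86² − 5.31²) − 13500·9.8·(+6.12) = 1310000 + (-89900) − (810000) = 410000 Pa.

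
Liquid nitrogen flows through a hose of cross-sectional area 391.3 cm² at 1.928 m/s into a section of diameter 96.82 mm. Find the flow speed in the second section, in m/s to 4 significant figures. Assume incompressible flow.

10.25 m/s

Continuity gives A₁v₁ = A₂v₂, so v₂ = (391.3 cm²)/(73.62 cm²) × 1.928 m/s = 10.25 m/s.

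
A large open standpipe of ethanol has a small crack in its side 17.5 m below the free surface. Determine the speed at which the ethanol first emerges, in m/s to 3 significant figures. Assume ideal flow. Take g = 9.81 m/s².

v ≈ 18.5 m/s

With the surface at rest and both surface and jet at atmospheric pressure, Bernoulli gives ρg h = ½ρv², so v = √(2gh) = √(2·9.81·17.5) = 18.5 m/s.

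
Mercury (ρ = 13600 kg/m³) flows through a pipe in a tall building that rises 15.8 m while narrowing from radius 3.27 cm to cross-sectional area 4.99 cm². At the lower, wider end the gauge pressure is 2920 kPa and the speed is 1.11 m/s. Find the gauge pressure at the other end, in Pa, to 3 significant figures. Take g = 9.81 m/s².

P₂ = 441000 Pa

Continuity gives A₁v₁ = A₂v₂, so v₂ = (33.6 cm²)/(4.99 cm²) × 1.11 m/s = 7.47 m/s.
Applying Bernoulli between the two ends and solving for P₂: P₂ = P₁ + ½ρ(v₁² − v₂²) − ρgΔh.
P₂ = 2920000 + ½·13600·(1.11² − 7.47²) − 13600·9.81·(+15.8) = 2920000 + (-371000) − (2110000) = 441000 Pa.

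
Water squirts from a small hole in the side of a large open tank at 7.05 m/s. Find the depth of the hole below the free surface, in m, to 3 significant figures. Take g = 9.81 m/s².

Inverting v = √(2gh) gives h = v² / 2g.
h = 7.05²/(2·9.81) = 49.7/19.62 = 2.53 m.

h ≈ 2.53 m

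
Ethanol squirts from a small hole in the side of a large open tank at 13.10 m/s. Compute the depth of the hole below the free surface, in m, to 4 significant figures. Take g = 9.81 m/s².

h ≈ 8.747 m

Torricelli: v = √(2gh), so h = v²/(2g).
h = 13.10²/(2·9.81) = 171.6/19.62 = 8.747 m.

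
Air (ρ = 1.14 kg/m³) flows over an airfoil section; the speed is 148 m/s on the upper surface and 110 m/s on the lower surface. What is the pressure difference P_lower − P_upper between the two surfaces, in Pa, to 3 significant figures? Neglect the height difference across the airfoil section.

The pressure is lower where the speed is higher: ΔP = ½ρ(v_up² − v_low²).
ΔP = ½·1.14·(148² − 110²) = 5590 Pa.

ΔP ≈ 5590 Pa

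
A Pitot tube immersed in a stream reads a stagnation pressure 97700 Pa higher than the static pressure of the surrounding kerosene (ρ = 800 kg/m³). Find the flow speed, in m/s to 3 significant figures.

v = 15.6 m/s

Bernoulli between the free stream and the stagnation point: ½ρv² = P_stag − P_static.
v = √(2ΔP/ρ) = √(2·97700/800) = 15.6 m/s.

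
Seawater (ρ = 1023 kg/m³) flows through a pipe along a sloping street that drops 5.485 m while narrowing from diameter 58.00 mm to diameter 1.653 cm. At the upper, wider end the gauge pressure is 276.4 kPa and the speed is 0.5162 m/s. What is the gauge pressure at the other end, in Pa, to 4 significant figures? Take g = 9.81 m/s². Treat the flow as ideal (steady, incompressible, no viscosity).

Continuity gives A₁v₁ = A₂v₂, so v₂ = (26.42 cm²)/(2.146 cm²) × 0.5162 m/s = 6.355 m/s.
Energy conservation along the streamline gives P₂ = P₁ − ½ρ(v₂² − v₁²) − ρg(h₂ − h₁).
P₂ = 276400 + ½·1023·(0.5162² − 6.355²) − 1023·9.81·(−5.485) = 276400 + (-20520) − (-55050) = 310900 Pa.

310900 Pa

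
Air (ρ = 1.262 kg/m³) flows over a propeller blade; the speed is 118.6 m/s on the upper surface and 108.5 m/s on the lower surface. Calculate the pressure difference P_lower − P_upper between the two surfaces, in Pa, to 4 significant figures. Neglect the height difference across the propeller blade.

Bernoulli (same height): P_lower − P_upper = ½ρ(v_upper² − v_lower²).
ΔP = ½·1.262·(118.6² − 108.5²) = 1447 Pa.

ΔP = 1447 Pa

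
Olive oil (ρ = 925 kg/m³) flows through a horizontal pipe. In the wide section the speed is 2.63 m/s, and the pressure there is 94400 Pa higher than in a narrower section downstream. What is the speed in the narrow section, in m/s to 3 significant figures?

v₂ ≈ 14.5 m/s

Horizontal Bernoulli: P₁ + ½ρv₁² = P₂ + ½ρv₂², so v₂² = v₁² + 2(P₁ − P₂)/ρ.
v₂ = √(2.63² + 2·94400/925) = √(6.92 + 204) = 14.5 m/s.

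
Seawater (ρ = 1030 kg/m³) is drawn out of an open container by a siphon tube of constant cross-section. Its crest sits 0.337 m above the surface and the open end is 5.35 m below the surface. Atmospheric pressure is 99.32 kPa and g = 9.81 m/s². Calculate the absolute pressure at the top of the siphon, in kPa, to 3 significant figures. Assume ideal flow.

P_top = 41.9 kPa

Bernoulli surface→outlet gives ½v² = g·h_out, so v = √(2·9.81·5.35) = 10.2 m/s.
Continuity keeps v the same throughout the tube; from surface to crest, P_atm + 0 = P_top + ½ρv² + ρg·h_top.
P_top = 99320 − ½·1030·10.2² − 1030·9.81·0.337 = 41900 Pa.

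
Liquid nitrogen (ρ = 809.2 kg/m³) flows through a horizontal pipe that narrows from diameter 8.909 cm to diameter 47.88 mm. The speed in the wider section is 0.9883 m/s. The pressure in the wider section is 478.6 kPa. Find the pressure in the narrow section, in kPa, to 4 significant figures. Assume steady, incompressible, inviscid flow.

P₂ ≈ 474.3 kPa

Continuity gives A₁v₁ = A₂v₂, so v₂ = (62.34 cm²)/(18.01 cm²) × 0.9883 m/s = 3.422 m/s.
With no height change, Bernoulli's equation is P₁ + ½ρv₁² = P₂ + ½ρv₂².
P₂ = P₁ − ½ρ(v₂² − v₁²) = 478600 − ½·809.2·(3.422² − 0.9883²) = 478600 − 4342 = 474300 Pa.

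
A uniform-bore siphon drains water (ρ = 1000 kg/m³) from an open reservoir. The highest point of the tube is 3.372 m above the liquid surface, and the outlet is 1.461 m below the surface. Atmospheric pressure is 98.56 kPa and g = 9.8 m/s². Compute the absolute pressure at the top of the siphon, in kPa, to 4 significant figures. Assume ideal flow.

From the surface to the outlet (both open to atmosphere, surface at rest): v = √(2g·h_out) = √(2·9.8·1.461) = 5.351 m/s.
The bore is uniform, so the speed at the crest is the same v. Bernoulli surface→crest: P_atm = P_top + ½ρv² + ρg·h_top.
P_top = 98560 − ½·1000·5.351² − 1000·9.8·3.372 = 51200 Pa.

51.20 kPa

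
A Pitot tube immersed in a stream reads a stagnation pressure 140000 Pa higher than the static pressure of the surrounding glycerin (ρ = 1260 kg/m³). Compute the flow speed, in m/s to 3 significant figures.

14.9 m/s

At the stagnation point the flow is brought to rest, so Bernoulli gives P_stag − P_static = ½ρv².
v = √(2ΔP/ρ) = √(2·140000/1260) = 14.9 m/s.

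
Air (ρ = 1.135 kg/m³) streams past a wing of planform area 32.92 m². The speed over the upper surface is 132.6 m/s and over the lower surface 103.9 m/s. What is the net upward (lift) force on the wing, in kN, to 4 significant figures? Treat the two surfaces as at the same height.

F = 126.8 kN

The faster flow above has the lower pressure; Bernoulli (same height) gives ΔP = ½ρ(v_up² − v_low²).
ΔP = ½·1.135·(132.6² − 103.9²) = 3852 Pa.
Lift = ΔP · A = 3852 × 32.92 = 126800 N.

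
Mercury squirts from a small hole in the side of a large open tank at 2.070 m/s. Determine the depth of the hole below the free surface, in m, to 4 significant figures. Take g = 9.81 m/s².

h ≈ 0.2184 m

Torricelli: v = √(2gh), so h = v²/(2g).
h = 2.070²/(2·9.81) = 4.285/19.62 = 0.2184 m.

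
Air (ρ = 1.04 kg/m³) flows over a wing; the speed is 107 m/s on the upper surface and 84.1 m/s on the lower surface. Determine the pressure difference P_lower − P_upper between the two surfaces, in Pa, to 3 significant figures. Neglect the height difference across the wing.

Bernoulli (same height): P_lower − P_upper = ½ρ(v_upper² − v_lower²).
ΔP = ½·1.04·(107² − 84.1²) = 2280 Pa.

ΔP ≈ 2280 Pa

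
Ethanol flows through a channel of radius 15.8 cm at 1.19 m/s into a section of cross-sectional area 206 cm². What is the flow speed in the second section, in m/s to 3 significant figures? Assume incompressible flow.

4.53 m/s

The volume flow rate is constant, so v₂ = (A₁/A₂)v₁ = (784/206)·1.19 = 4.53 m/s.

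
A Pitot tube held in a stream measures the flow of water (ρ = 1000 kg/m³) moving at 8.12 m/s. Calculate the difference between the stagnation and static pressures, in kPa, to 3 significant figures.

The dynamic pressure equals the rise in static pressure at the stagnation point: ΔP = ½ρv².
ΔP = ½·1000·8.12² = 33000 Pa.

ΔP ≈ 33.0 kPa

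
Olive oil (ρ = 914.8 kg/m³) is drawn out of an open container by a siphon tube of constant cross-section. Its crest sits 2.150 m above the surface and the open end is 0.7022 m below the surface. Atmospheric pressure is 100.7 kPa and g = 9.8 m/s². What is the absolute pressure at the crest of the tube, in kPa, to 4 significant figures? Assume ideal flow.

From the surface to the outlet (both open to atmosphere, surface at rest): v = √(2g·h_out) = √(2·9.8·0.7022) = 3.710 m/s.
The bore is uniform, so the speed at the crest is the same v. Bernoulli surface→crest: P_atm = P_top + ½ρv² + ρg·h_top.
P_top = 100700 − ½·914.8·3.710² − 914.8·9.8·2.150 = 75130 Pa.

75.13 kPa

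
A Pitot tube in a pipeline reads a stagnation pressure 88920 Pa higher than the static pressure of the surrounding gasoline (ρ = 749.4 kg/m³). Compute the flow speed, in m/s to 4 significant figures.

15.40 m/s

Bernoulli between the free stream and the stagnation point: ½ρv² = P_stag − P_static.
v = √(2ΔP/ρ) = √(2·88920/749.4) = 15.40 m/s.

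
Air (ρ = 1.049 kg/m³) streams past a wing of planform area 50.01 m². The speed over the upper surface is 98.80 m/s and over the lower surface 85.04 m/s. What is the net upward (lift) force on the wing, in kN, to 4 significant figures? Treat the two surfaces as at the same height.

The faster flow above has the lower pressure; Bernoulli (same height) gives ΔP = ½ρ(v_up² − v_low²).
ΔP = ½·1.049·(98.80² − 85.04²) = 1327 Pa.
Lift = ΔP · A = 1327 × 50.01 = 66350 N.

66.35 kN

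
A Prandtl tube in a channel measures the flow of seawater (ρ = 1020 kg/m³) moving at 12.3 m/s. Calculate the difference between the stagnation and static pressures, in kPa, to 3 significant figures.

ΔP = 77.2 kPa

Bernoulli between the free stream and the stagnation point: ½ρv² = P_stag − P_static.
ΔP = ½·1020·12.3² = 77200 Pa.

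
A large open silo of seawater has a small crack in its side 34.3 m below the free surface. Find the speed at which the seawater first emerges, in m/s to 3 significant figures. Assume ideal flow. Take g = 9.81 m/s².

v = 25.9 m/s

With the surface at rest and both surface and jet at atmospheric pressure, Bernoulli gives ρg h = ½ρv², so v = √(2gh) = √(2·9.81·34.3) = 25.9 m/s.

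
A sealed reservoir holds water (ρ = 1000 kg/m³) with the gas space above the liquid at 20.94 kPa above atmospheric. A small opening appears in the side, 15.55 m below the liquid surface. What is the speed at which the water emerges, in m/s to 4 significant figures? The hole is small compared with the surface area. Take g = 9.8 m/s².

18.62 m/s

Take point 1 at the surface (v₁ ≈ 0) and point 2 at the hole (at atmospheric pressure). Bernoulli: P₁ + ρg h = P_atm + ½ρv₂².
With P₁ − P_atm = 20940 Pa, v₂ = √(2gh + 2ΔP/ρ) = √(2·9.8·15.55 + 2·20940/1000) = 18.62 m/s.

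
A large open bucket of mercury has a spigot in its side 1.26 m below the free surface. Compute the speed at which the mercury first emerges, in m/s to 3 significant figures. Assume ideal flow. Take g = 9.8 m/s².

v ≈ 4.97 m/s

With the surface at rest and both surface and jet at atmospheric pressure, Bernoulli gives ρg h = ½ρv², so v = √(2gh) = √(2·9.8·1.26) = 4.97 m/s.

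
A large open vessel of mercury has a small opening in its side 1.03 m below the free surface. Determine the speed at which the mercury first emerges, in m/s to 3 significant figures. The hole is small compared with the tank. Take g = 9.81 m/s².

v ≈ 4.50 m/s

Torricelli's result v = √(2gh) gives v = √(2·9.81·1.03) = 4.50 m/s.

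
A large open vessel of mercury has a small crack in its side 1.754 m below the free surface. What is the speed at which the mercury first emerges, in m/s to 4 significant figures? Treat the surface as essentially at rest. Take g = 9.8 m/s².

v ≈ 5.863 m/s

Torricelli's result v = √(2gh) gives v = √(2·9.8·1.754) = 5.863 m/s.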